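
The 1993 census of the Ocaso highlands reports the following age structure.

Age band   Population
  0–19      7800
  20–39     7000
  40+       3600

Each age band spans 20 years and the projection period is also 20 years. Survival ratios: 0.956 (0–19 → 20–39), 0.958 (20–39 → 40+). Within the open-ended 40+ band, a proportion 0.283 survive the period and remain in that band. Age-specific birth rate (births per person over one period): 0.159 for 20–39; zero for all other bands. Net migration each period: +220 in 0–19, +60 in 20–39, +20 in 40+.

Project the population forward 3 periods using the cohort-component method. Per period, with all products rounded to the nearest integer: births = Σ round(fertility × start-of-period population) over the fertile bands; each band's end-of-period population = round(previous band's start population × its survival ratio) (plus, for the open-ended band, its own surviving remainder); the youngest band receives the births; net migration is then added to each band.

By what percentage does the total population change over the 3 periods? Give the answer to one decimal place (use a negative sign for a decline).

(Groups numbered youngest = 1 to oldest = 3.)
After projecting period 1:
Births: 7000 × 0.159 = 1113
Group 2: 7800 × 0.956 = 7457
Group 3: 7000 × 0.958 + 3600 × 0.283 = 6706 + 1019 = 7725
Net migration: Group 1 + 220 → 1333; Group 2 + 60 → 7517; Group 3 + 20 → 7745
Population now: 0–19=1333, 20–39=7517, 40+=7745
After projecting period 2:
Births: 7517 × 0.159 = 1195
Group 2: 1333 × 0.956 = 1274
Group 3: 7517 × 0.958 + 7745 × 0.283 = 7201 + 2192 = 9393
Net migration: Group 1 + 220 → 1415; Group 2 + 60 → 1334; Group 3 + 20 → 9413
Population now: 0–19=1415, 20–39=1334, 40+=9413
After projecting period 3:
Births: 1334 × 0.159 = 212
Group 2: 1415 × 0.956 = 1353
Group 3: 1334 × 0.958 + 9413 × 0.283 = 1278 + 2664 = 3942
Net migration: Group 1 + 220 → 432; Group 2 + 60 → 1413; Group 3 + 20 → 3962
Population now: 0–19=432, 20–39=1413, 40+=3962
Total: 18400 → 5807; change = -12593; percentage change = -68.4%

-68.4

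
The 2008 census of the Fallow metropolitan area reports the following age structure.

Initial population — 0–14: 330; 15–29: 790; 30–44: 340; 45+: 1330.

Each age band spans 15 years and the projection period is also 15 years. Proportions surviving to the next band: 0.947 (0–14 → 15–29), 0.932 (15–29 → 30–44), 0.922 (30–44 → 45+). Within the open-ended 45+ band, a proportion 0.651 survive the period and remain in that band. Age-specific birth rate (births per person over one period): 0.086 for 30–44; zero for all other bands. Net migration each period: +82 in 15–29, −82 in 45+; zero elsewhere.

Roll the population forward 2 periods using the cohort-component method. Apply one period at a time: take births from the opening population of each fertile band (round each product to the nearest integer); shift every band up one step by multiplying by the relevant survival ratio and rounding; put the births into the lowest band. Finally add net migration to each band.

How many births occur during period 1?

— Period 1 —
Births: 340 × 0.086 = 29
15–29: 330 × 0.947 = 313
30–44: 790 × 0.932 = 736
45+: 340 × 0.922 + 1330 × 0.651 = 313 + 866 = 1179
Net migration: 15–29 + 82 → 395; 45+ − 82 → 1097
End of period: [29, 395, 736, 1097]

29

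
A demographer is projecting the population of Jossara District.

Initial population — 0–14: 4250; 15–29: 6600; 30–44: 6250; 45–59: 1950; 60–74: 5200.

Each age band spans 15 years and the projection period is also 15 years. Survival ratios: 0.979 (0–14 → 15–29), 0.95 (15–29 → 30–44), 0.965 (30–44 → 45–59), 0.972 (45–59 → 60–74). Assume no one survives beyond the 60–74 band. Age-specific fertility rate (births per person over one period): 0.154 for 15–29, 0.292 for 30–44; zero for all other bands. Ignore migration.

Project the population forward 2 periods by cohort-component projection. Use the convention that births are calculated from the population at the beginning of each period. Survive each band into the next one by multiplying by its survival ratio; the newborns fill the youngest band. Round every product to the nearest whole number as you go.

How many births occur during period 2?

Let band 1 be 0–14 through band 5 = 60–74.
— Period 1 —
Births: 6600 * 0.154 = 1016 ; 6250 * 0.292 = 1825 → total 2841
Band 2: 4250 * 0.979 = 4161
Band 3: 6600 * 0.95 = 6270
Band 4: 6250 * 0.965 = 6031
Band 5: 1950 * 0.972 = 1895
→ [2841, 4161, 6270, 6031, 1895]
— Period 2 —
Births: 4161 * 0.154 = 641 ; 6270 * 0.292 = 1831 → total 2472
Band 2: 2841 * 0.979 = 2781
Band 3: 4161 * 0.95 = 3953
Band 4: 6270 * 0.965 = 6051
Band 5: 6031 * 0.972 = 5862
→ [2472, 2781, 3953, 6051, 5862]

2472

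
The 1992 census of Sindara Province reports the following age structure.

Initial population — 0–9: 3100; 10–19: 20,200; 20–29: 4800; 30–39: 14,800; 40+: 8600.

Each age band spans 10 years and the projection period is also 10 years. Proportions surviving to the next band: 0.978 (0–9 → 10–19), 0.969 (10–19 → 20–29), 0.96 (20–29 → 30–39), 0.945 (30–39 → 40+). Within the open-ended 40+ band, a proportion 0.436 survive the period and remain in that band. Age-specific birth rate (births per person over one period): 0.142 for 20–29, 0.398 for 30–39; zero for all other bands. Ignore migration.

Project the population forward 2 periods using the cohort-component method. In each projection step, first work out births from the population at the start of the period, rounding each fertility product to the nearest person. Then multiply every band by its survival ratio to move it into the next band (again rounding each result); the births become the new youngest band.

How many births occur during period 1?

— Period 1 —
Births: 4800 × 0.142 = 682, 14800 × 0.398 = 5890 → 6572
10–19: 3100 × 0.978 = 3032
20–29: 20200 × 0.969 = 19574
30–39: 4800 × 0.96 = 4608
40+: 14800 × 0.945 + 8600 × 0.436 = 13986 + 3750 = 17736
→ [6572, 3032, 19574, 4608, 17736]

6572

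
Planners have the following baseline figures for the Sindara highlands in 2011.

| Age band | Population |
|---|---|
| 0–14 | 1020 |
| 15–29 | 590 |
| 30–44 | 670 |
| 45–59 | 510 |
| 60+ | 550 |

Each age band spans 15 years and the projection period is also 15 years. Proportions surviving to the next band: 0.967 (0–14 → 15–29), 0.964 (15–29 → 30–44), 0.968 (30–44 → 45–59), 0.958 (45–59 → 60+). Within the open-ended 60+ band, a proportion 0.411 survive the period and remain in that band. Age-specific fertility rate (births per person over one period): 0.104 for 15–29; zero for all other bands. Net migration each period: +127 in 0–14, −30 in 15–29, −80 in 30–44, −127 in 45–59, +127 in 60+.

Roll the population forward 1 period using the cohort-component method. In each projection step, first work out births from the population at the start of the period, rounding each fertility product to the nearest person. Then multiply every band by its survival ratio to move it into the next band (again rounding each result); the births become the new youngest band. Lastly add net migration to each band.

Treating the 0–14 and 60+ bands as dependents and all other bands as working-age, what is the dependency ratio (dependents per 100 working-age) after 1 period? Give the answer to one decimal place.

52.4

— Period 1 —
Births: 590 × 0.104 = 61
15–29: 1020 × 0.967 = 986
30–44: 590 × 0.964 = 569
45–59: 670 × 0.968 = 649
60+: 510 × 0.958 + 550 × 0.411 = 489 + 226 = 715
Net migration: 0–14 + 127 → 188; 15–29 − 30 → 956; 30–44 − 80 → 489; 45–59 − 127 → 522; 60+ + 127 → 842
End of period: [188, 956, 489, 522, 842]
Dependents (band 0–14 + band 60+) = 188 + 842 = 1030; working-age = 1967; ratio = 1030/1967 × 100 = 52.4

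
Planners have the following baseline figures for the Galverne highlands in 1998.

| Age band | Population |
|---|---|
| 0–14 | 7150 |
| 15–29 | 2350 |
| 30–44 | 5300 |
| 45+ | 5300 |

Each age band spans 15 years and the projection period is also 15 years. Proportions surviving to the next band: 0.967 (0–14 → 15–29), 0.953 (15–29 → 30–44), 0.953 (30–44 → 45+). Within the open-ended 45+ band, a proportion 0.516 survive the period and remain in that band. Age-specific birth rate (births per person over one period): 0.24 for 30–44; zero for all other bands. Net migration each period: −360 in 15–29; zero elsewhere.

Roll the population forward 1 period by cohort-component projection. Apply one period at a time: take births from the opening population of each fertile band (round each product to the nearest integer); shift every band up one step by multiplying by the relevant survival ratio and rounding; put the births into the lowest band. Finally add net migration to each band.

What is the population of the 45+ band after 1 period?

[period 1]
Births: 5300 × 0.24 = 1272
15–29: 7150 × 0.967 = 6914
30–44: 2350 × 0.953 = 2240
45+: 5300 × 0.953 + 5300 × 0.516 = 5051 + 2735 = 7786
Net migration: 15–29 − 360 → 6554
Population now: 0–14=1272, 15–29=6554, 30–44=2240, 45+=7786

7786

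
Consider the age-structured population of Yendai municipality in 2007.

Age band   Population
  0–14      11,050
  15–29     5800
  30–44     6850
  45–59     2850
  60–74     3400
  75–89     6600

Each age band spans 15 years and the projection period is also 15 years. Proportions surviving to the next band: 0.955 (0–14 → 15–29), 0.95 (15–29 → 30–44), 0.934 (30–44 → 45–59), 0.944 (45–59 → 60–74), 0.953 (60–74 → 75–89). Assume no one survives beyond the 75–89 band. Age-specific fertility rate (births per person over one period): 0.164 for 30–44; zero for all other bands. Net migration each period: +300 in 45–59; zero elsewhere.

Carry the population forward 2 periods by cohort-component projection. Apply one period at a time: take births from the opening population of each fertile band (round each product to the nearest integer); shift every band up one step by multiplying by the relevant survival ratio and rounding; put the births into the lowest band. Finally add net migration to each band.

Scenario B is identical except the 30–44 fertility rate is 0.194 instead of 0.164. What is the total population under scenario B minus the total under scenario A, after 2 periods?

362

Numbering the bands 1..6 from youngest to oldest:
Period 1:
Births: 6850 × 0.164 = 1123
Band 2: 11050 × 0.955 = 10553
Band 3: 5800 × 0.95 = 5510
Band 4: 6850 × 0.934 = 6398
Band 5: 2850 × 0.944 = 2690
Band 6: 3400 × 0.953 = 3240
Net migration: Band 4 + 300 → 6698
Giving 1123 / 10553 / 5510 / 6698 / 2690 / 3240.
Period 2:
Births: 5510 × 0.164 = 904
Band 2: 1123 × 0.955 = 1072
Band 3: 10553 × 0.95 = 10025
Band 4: 5510 × 0.934 = 5146
Band 5: 6698 × 0.944 = 6323
Band 6: 2690 × 0.953 = 2564
Net migration: Band 4 + 300 → 5446
Giving 904 / 1072 / 10025 / 5446 / 6323 / 2564.
Scenario A total after 2 periods: 26334
Scenario B projection —
Period 1:
Births: 6850 × 0.194 = 1329
Band 2: 11050 × 0.955 = 10553
Band 3: 5800 × 0.95 = 5510
Band 4: 6850 × 0.934 = 6398
Band 5: 2850 × 0.944 = 2690
Band 6: 3400 × 0.953 = 3240
Net migration: Band 4 + 300 → 6698
Giving 1329 / 10553 / 5510 / 6698 / 2690 / 3240.
Period 2:
Births: 5510 × 0.194 = 1069
Band 2: 1329 × 0.955 = 1269
Band 3: 10553 × 0.95 = 10025
Band 4: 5510 × 0.934 = 5146
Band 5: 6698 × 0.944 = 6323
Band 6: 2690 × 0.953 = 2564
Net migration: Band 4 + 300 → 5446
Giving 1069 / 1269 / 10025 / 5446 / 6323 / 2564.
Scenario B total after 2 periods: 26696
Difference B − A = 26696 − 26334 = 362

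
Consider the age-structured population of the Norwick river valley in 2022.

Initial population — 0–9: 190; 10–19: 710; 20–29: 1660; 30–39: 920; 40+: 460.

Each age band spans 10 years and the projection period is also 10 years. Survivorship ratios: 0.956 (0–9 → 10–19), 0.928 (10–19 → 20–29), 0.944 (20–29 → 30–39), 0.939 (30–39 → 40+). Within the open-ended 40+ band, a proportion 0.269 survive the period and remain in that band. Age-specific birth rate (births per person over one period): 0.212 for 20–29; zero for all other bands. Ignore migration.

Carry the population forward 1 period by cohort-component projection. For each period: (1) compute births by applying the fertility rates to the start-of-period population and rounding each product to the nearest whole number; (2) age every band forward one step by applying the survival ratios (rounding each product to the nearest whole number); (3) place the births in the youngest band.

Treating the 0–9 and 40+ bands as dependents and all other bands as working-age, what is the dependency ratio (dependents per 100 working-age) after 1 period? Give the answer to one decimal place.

55.6

Numbering the groups 1..5 from youngest to oldest:
After projecting period 1:
Births: 1660 × 0.212 = 352
Group 2: 190 × 0.956 = 182
Group 3: 710 × 0.928 = 659
Group 4: 1660 × 0.944 = 1567
Group 5: 920 × 0.939 + 460 × 0.269 = 864 + 124 = 988
Population now: 0–9=352, 10–19=182, 20–29=659, 30–39=1567, 40+=988
Dependents (band 0–9 + band 40+) = 352 + 988 = 1340; working-age = 2408; ratio = 1340/2408 × 100 = 55.6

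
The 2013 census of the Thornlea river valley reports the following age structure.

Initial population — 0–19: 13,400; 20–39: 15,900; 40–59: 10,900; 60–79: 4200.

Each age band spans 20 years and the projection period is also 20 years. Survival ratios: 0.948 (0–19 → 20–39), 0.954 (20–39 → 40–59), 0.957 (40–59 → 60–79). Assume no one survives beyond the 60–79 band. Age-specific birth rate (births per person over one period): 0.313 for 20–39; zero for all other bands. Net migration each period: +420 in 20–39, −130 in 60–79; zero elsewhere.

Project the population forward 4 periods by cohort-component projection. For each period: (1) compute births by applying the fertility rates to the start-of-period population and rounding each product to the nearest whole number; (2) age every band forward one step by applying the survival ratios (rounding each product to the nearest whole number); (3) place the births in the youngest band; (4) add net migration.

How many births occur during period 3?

Call the groups 1 to 4, youngest first.
— Period 1 —
Births: 15900 × 0.313 = 4977
Group 2: 13400 × 0.948 = 12703
Group 3: 15900 × 0.954 = 15169
Group 4: 10900 × 0.957 = 10431
Net migration: Group 2 + 420 → 13123; Group 4 − 130 → 10301
→ [4977, 13123, 15169, 10301]
— Period 2 —
Births: 13123 × 0.313 = 4107
Group 2: 4977 × 0.948 = 4718
Group 3: 13123 × 0.954 = 12519
Group 4: 15169 × 0.957 = 14517
Net migration: Group 2 + 420 → 5138; Group 4 − 130 → 14387
→ [4107, 5138, 12519, 14387]
— Period 3 —
Births: 5138 × 0.313 = 1608
Group 2: 4107 × 0.948 = 3893
Group 3: 5138 × 0.954 = 4902
Group 4: 12519 × 0.957 = 11981
Net migration: Group 2 + 420 → 4313; Group 4 − 130 → 11851
→ [1608, 4313, 4902, 11851]

1608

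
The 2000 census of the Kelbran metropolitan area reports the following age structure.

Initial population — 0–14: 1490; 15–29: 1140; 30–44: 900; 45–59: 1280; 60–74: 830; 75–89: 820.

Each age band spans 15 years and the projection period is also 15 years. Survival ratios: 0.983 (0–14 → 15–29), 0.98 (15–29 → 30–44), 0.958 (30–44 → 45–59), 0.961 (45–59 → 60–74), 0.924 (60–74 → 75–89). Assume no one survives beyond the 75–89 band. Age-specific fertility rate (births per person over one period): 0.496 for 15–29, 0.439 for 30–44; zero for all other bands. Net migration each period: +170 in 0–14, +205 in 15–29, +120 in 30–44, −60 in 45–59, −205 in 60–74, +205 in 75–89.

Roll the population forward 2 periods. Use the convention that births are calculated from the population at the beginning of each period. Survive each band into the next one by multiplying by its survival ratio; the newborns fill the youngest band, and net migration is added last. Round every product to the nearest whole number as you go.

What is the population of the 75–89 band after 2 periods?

1152

Call the bands 1 to 6, youngest first.
After projecting period 1:
Births: 1140 × 0.496 = 565 ; 900 × 0.439 = 395 → 960
Band 2: 1490 × 0.983 = 1465
Band 3: 1140 × 0.98 = 1117
Band 4: 900 × 0.958 = 862
Band 5: 1280 × 0.961 = 1230
Band 6: 830 × 0.924 = 767
Net migration: Band 1 + 170 → 1130; Band 2 + 205 → 1670; Band 3 + 120 → 1237; Band 4 − 60 → 802; Band 5 − 205 → 1025; Band 6 + 205 → 972
→ [1130, 1670, 1237, 802, 1025, 972]
After projecting period 2:
Births: 1670 × 0.496 = 828 ; 1237 × 0.439 = 543 → 1371
Band 2: 1130 × 0.983 = 1111
Band 3: 1670 × 0.98 = 1637
Band 4: 1237 × 0.958 = 1185
Band 5: 802 × 0.961 = 771
Band 6: 1025 × 0.924 = 947
Net migration: Band 1 + 170 → 1541; Band 2 + 205 → 1316; Band 3 + 120 → 1757; Band 4 − 60 → 1125; Band 5 − 205 → 566; Band 6 + 205 → 1152
→ [1541, 1316, 1757, 1125, 566, 1152]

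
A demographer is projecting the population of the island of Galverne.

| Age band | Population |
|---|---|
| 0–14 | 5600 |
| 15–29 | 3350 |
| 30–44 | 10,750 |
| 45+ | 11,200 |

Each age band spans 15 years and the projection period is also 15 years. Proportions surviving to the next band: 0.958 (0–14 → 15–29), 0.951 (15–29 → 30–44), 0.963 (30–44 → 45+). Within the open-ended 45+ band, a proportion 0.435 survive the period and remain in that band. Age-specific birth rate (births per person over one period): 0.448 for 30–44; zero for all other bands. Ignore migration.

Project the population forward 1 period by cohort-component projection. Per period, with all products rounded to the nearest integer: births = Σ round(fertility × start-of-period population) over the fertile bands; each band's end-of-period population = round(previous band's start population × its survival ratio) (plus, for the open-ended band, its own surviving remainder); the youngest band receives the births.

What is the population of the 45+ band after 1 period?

Period 1:
Births: 10750 × 0.448 = 4816
15–29: 5600 × 0.958 = 5365
30–44: 3350 × 0.951 = 3186
45+: 10750 × 0.963 + 11200 × 0.435 = 10352 + 4872 = 15224
Population now: 0–14=4816, 15–29=5365, 30–44=3186, 45+=15224

15224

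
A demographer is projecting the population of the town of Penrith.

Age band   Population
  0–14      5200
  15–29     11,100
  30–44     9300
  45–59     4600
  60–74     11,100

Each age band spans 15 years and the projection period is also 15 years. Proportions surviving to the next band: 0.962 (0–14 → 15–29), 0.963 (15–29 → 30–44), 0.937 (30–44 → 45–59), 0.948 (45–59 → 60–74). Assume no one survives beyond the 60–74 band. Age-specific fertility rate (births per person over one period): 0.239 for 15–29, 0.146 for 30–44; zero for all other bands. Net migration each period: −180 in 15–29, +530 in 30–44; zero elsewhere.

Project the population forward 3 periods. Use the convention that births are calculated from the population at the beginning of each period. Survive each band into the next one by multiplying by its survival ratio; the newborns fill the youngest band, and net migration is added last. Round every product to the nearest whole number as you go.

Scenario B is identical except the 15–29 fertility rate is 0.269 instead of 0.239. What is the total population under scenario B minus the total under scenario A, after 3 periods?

(Bands numbered youngest = 1 to oldest = 5.)
Period 1:
Births: 11100 × 0.239 = 2653 ; 9300 × 0.146 = 1358 → total 4011
Band 2: 5200 × 0.962 = 5002
Band 3: 11100 × 0.963 = 10689
Band 4: 9300 × 0.937 = 8714
Band 5: 4600 × 0.948 = 4361
Net migration: Band 2 − 180 → 4822; Band 3 + 530 → 11219
Population now: 0–14=4011, 15–29=4822, 30–44=11219, 45–59=8714, 60–74=4361
Period 2:
Births: 4822 × 0.239 = 1152 ; 11219 × 0.146 = 1638 → total 2790
Band 2: 4011 × 0.962 = 3859
Band 3: 4822 × 0.963 = 4644
Band 4: 11219 × 0.937 = 10512
Band 5: 8714 × 0.948 = 8261
Net migration: Band 2 − 180 → 3679; Band 3 + 530 → 5174
Population now: 0–14=2790, 15–29=3679, 30–44=5174, 45–59=10512, 60–74=8261
Period 3:
Births: 3679 × 0.239 = 879 ; 5174 × 0.146 = 755 → total 1634
Band 2: 2790 × 0.962 = 2684
Band 3: 3679 × 0.963 = 3543
Band 4: 5174 × 0.937 = 4848
Band 5: 10512 × 0.948 = 9965
Net migration: Band 2 − 180 → 2504; Band 3 + 530 → 4073
Population now: 0–14=1634, 15–29=2504, 30–44=4073, 45–59=4848, 60–74=9965
Scenario A total after 3 periods: 23024
Scenario B projection —
Period 1:
Births: 11100 × 0.269 = 2986 ; 9300 × 0.146 = 1358 → total 4344
Band 2: 5200 × 0.962 = 5002
Band 3: 11100 × 0.963 = 10689
Band 4: 9300 × 0.937 = 8714
Band 5: 4600 × 0.948 = 4361
Net migration: Band 2 − 180 → 4822; Band 3 + 530 → 11219
Population now: 0–14=4344, 15–29=4822, 30–44=11219, 45–59=8714, 60–74=4361
Period 2:
Births: 4822 × 0.269 = 1297 ; 11219 × 0.146 = 1638 → total 2935
Band 2: 4344 × 0.962 = 4179
Band 3: 4822 × 0.963 = 4644
Band 4: 11219 × 0.937 = 10512
Band 5: 8714 × 0.948 = 8261
Net migration: Band 2 − 180 → 3999; Band 3 + 530 → 5174
Population now: 0–14=2935, 15–29=3999, 30–44=5174, 45–59=10512, 60–74=8261
Period 3:
Births: 3999 × 0.269 = 1076 ; 5174 × 0.146 = 755 → total 1831
Band 2: 2935 × 0.962 = 2823
Band 3: 3999 × 0.963 = 3851
Band 4: 5174 × 0.937 = 4848
Band 5: 10512 × 0.948 = 9965
Net migration: Band 2 − 180 → 2643; Band 3 + 530 → 4381
Population now: 0–14=1831, 15–29=2643, 30–44=4381, 45–59=4848, 60–74=9965
Scenario B total after 3 periods: 23668
Difference B − A = 23668 − 23024 = 644

644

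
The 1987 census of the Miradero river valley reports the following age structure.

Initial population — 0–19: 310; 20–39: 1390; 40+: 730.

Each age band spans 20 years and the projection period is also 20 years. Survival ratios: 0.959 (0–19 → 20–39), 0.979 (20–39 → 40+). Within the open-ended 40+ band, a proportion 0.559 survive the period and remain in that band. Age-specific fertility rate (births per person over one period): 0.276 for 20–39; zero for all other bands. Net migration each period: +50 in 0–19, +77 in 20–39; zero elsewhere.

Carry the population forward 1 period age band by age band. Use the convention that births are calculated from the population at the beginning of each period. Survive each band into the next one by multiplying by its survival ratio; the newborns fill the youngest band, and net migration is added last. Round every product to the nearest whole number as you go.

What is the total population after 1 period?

2577

(Groups numbered youngest = 1 to oldest = 3.)
Period 1:
Births: 1390 × 0.276 = 384
Group 2: 310 × 0.959 = 297
Group 3: 1390 × 0.979 + 730 × 0.559 = 1361 + 408 = 1769
Net migration: Group 1 + 50 → 434; Group 2 + 77 → 374
End of period: [434, 374, 1769]
Total after period 1: 434 + 374 + 1769 = 2577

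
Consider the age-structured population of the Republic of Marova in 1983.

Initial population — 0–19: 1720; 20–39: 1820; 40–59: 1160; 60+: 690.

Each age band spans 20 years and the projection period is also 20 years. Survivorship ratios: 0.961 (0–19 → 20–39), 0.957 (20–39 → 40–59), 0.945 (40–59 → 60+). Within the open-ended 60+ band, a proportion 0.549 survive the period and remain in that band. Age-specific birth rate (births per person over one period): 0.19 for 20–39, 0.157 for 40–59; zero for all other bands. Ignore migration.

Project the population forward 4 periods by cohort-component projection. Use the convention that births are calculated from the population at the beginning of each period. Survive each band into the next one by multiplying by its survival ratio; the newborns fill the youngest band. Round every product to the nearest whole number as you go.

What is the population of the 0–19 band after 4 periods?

183

[period 1]
Births: 1820 * 0.19 = 346  |  1160 * 0.157 = 182 → total 528
20–39: 1720 * 0.961 = 1653
40–59: 1820 * 0.957 = 1742
60+: 1160 * 0.945 + 690 * 0.549 = 1096 + 379 = 1475
Population now: 0–19=528, 20–39=1653, 40–59=1742, 60+=1475
[period 2]
Births: 1653 * 0.19 = 314  |  1742 * 0.157 = 273 → total 587
20–39: 528 * 0.961 = 507
40–59: 1653 * 0.957 = 1582
60+: 1742 * 0.945 + 1475 * 0.549 = 1646 + 810 = 2456
Population now: 0–19=587, 20–39=507, 40–59=1582, 60+=2456
[period 3]
Births: 507 * 0.19 = 96  |  1582 * 0.157 = 248 → total 344
20–39: 587 * 0.961 = 564
40–59: 507 * 0.957 = 485
60+: 1582 * 0.945 + 2456 * 0.549 = 1495 + 1348 = 2843
Population now: 0–19=344, 20–39=564, 40–59=485, 60+=2843
[period 4]
Births: 564 * 0.19 = 107  |  485 * 0.157 = 76 → total 183
20–39: 344 * 0.961 = 331
40–59: 564 * 0.957 = 540
60+: 485 * 0.945 + 2843 * 0.549 = 458 + 1561 = 2019
Population now: 0–19=183, 20–39=331, 40–59=540, 60+=2019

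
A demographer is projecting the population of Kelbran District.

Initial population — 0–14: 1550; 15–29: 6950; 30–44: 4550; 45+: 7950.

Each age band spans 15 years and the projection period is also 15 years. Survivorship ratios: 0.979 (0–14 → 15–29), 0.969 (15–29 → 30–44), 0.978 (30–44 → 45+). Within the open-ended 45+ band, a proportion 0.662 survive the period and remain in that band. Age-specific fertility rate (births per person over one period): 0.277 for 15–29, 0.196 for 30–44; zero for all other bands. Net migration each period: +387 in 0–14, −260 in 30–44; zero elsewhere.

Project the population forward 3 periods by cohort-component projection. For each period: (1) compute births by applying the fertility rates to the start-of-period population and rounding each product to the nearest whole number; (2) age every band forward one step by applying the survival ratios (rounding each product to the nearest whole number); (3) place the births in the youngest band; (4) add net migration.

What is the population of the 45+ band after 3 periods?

9632

— Period 1 —
Births: 6950 × 0.277 = 1925, 4550 × 0.196 = 892 → total 2817
15–29: 1550 × 0.979 = 1517
30–44: 6950 × 0.969 = 6735
45+: 4550 × 0.978 + 7950 × 0.662 = 4450 + 5263 = 9713
Net migration: 0–14 + 387 → 3204; 30–44 − 260 → 6475
→ [3204, 1517, 6475, 9713]
— Period 2 —
Births: 1517 × 0.277 = 420, 6475 × 0.196 = 1269 → total 1689
15–29: 3204 × 0.979 = 3137
30–44: 1517 × 0.969 = 1470
45+: 6475 × 0.978 + 9713 × 0.662 = 6333 + 6430 = 12763
Net migration: 0–14 + 387 → 2076; 30–44 − 260 → 1210
→ [2076, 3137, 1210, 12763]
— Period 3 —
Births: 3137 × 0.277 = 869, 1210 × 0.196 = 237 → total 1106
15–29: 2076 × 0.979 = 2032
30–44: 3137 × 0.969 = 3040
45+: 1210 × 0.978 + 12763 × 0.662 = 1183 + 8449 = 9632
Net migration: 0–14 + 387 → 1493; 30–44 − 260 → 2780
→ [1493, 2032, 2780, 9632]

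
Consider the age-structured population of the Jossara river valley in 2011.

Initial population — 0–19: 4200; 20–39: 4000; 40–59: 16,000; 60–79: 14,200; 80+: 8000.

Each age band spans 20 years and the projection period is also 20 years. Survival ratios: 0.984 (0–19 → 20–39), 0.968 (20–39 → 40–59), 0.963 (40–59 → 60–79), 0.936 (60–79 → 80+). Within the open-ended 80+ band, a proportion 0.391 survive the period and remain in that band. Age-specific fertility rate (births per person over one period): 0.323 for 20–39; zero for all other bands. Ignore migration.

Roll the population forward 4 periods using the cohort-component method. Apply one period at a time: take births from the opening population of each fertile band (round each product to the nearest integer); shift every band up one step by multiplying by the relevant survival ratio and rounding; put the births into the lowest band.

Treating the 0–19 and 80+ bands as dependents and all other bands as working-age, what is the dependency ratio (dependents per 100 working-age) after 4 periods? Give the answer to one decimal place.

300.0

Period 1:
Births: 4000 × 0.323 = 1292
20–39: 4200 × 0.984 = 4133
40–59: 4000 × 0.968 = 3872
60–79: 16000 × 0.963 = 15408
80+: 14200 × 0.936 + 8000 × 0.391 = 13291 + 3128 = 16419
→ [1292, 4133, 3872, 15408, 16419]
Period 2:
Births: 4133 × 0.323 = 1335
20–39: 1292 × 0.984 = 1271
40–59: 4133 × 0.968 = 4001
60–79: 3872 × 0.963 = 3729
80+: 15408 × 0.936 + 16419 × 0.391 = 14422 + 6420 = 20842
→ [1335, 1271, 4001, 3729, 20842]
Period 3:
Births: 1271 × 0.323 = 411
20–39: 1335 × 0.984 = 1314
40–59: 1271 × 0.968 = 1230
60–79: 4001 × 0.963 = 3853
80+: 3729 × 0.936 + 20842 × 0.391 = 3490 + 8149 = 11639
→ [411, 1314, 1230, 3853, 11639]
Period 4:
Births: 1314 × 0.323 = 424
20–39: 411 × 0.984 = 404
40–59: 1314 × 0.968 = 1272
60–79: 1230 × 0.963 = 1184
80+: 3853 × 0.936 + 11639 × 0.391 = 3606 + 4551 = 8157
→ [424, 404, 1272, 1184, 8157]
Dependents (band 0–19 + band 80+) = 424 + 8157 = 8581; working-age = 2860; ratio = 8581/2860 × 100 = 300.0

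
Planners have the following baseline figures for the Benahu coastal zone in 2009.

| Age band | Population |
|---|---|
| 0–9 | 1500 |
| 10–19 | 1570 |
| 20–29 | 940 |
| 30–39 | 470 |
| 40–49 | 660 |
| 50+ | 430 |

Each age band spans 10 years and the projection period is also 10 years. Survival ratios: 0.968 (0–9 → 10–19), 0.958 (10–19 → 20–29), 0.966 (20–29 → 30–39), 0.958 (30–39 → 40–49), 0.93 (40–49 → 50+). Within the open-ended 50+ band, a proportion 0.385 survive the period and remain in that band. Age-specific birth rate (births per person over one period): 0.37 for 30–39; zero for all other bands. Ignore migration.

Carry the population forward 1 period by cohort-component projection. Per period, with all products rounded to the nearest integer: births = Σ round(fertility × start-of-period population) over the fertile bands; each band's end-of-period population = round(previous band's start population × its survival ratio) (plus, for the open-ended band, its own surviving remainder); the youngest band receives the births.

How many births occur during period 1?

[period 1]
Births: 470 × 0.37 = 174
10–19: 1500 × 0.968 = 1452
20–29: 1570 × 0.958 = 1504
30–39: 940 × 0.966 = 908
40–49: 470 × 0.958 = 450
50+: 660 × 0.93 + 430 × 0.385 = 614 + 166 = 780
Giving 174 / 1452 / 1504 / 908 / 450 / 780.

174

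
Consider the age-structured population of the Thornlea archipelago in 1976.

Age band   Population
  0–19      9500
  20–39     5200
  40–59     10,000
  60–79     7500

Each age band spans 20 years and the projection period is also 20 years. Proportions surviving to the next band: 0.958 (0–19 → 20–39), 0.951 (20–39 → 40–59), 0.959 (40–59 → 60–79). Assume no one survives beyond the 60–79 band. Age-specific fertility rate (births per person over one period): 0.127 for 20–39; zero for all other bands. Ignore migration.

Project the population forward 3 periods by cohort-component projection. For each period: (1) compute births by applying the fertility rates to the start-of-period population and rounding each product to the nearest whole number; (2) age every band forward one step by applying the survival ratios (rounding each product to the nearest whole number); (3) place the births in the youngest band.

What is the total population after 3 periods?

Numbering the bands 1..4 from youngest to oldest:
Period 1.
Births: 5200 × 0.127 = 660
Band 2: 9500 × 0.958 = 9101
Band 3: 5200 × 0.951 = 4945
Band 4: 10000 × 0.959 = 9590
End of period: [660, 9101, 4945, 9590]
Period 2.
Births: 9101 × 0.127 = 1156
Band 2: 660 × 0.958 = 632
Band 3: 9101 × 0.951 = 8655
Band 4: 4945 × 0.959 = 4742
End of period: [1156, 632, 8655, 4742]
Period 3.
Births: 632 × 0.127 = 80
Band 2: 1156 × 0.958 = 1107
Band 3: 632 × 0.951 = 601
Band 4: 8655 × 0.959 = 8300
End of period: [80, 1107, 601, 8300]
Total after period 3: 80 + 1107 + 601 + 8300 = 10088

10088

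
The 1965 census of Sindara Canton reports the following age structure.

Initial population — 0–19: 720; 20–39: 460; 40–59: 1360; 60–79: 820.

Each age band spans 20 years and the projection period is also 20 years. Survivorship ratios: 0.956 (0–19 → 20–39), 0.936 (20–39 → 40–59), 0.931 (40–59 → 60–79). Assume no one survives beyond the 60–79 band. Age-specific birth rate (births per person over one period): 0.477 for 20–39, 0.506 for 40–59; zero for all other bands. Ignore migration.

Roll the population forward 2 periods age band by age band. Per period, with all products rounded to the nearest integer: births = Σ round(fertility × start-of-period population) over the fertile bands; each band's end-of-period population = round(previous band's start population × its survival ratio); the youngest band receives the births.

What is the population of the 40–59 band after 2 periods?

Call the groups 1 to 4, youngest first.
— Period 1 —
Births: 460 × 0.477 = 219 ; 1360 × 0.506 = 688 — total 907
Group 2: 720 × 0.956 = 688
Group 3: 460 × 0.936 = 431
Group 4: 1360 × 0.931 = 1266
→ [907, 688, 431, 1266]
— Period 2 —
Births: 688 × 0.477 = 328 ; 431 × 0.506 = 218 — total 546
Group 2: 907 × 0.956 = 867
Group 3: 688 × 0.936 = 644
Group 4: 431 × 0.931 = 401
→ [546, 867, 644, 401]

644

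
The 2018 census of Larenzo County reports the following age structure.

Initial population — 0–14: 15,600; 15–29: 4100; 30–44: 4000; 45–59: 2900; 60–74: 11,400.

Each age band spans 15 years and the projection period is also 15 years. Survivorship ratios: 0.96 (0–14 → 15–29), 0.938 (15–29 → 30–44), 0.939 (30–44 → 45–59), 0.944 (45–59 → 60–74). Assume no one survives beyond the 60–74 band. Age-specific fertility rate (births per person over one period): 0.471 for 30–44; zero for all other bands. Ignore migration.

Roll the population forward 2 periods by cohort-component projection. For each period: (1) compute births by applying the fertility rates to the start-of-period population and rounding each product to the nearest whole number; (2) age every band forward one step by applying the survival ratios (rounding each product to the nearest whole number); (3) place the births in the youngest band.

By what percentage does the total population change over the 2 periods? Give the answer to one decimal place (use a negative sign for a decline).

-34.7

Let band 1 be 0–14 through band 5 = 60–74.
— Period 1 —
Births: 4000 * 0.471 = 1884
Band 2: 15600 * 0.96 = 14976
Band 3: 4100 * 0.938 = 3846
Band 4: 4000 * 0.939 = 3756
Band 5: 2900 * 0.944 = 2738
→ [1884, 14976, 3846, 3756, 2738]
— Period 2 —
Births: 3846 * 0.471 = 1811
Band 2: 1884 * 0.96 = 1809
Band 3: 14976 * 0.938 = 14047
Band 4: 3846 * 0.939 = 3611
Band 5: 3756 * 0.944 = 3546
→ [1811, 1809, 14047, 3611, 3546]
Total: 38000 → 24824; change = -13176; percentage change = -34.7%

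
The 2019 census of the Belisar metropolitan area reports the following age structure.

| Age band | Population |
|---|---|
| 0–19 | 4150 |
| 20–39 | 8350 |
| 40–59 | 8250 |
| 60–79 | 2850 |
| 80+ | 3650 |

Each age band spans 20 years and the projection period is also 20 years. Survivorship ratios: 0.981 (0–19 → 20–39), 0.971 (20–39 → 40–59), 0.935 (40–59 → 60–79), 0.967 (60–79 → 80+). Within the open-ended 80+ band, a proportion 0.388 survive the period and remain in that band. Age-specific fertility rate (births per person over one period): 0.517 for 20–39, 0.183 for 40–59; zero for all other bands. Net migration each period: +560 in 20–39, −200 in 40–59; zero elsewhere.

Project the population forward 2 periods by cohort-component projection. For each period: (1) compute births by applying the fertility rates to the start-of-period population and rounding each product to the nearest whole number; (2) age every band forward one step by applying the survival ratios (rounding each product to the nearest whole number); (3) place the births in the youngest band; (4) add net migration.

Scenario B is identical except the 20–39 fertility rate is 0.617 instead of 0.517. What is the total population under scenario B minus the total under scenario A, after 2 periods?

(Bands numbered youngest = 1 to oldest = 5.)
[period 1]
Births: 8350 × 0.517 = 4317 ; 8250 × 0.183 = 1510 ⇒ total 5827
Band 2: 4150 × 0.981 = 4071
Band 3: 8350 × 0.971 = 8108
Band 4: 8250 × 0.935 = 7714
Band 5: 2850 × 0.967 + 3650 × 0.388 = 2756 + 1416 = 4172
Net migration: Band 2 + 560 → 4631; Band 3 − 200 → 7908
End of period: [5827, 4631, 7908, 7714, 4172]
[period 2]
Births: 4631 × 0.517 = 2394 ; 7908 × 0.183 = 1447 ⇒ total 3841
Band 2: 5827 × 0.981 = 5716
Band 3: 4631 × 0.971 = 4497
Band 4: 7908 × 0.935 = 7394
Band 5: 7714 × 0.967 + 4172 × 0.388 = 7459 + 1619 = 9078
Net migration: Band 2 + 560 → 6276; Band 3 − 200 → 4297
End of period: [3841, 6276, 4297, 7394, 9078]
Scenario A total after 2 periods: 30886
Scenario B projection —
[period 1]
Births: 8350 × 0.617 = 5152 ; 8250 × 0.183 = 1510 ⇒ total 6662
Band 2: 4150 × 0.981 = 4071
Band 3: 8350 × 0.971 = 8108
Band 4: 8250 × 0.935 = 7714
Band 5: 2850 × 0.967 + 3650 × 0.388 = 2756 + 1416 = 4172
Net migration: Band 2 + 560 → 4631; Band 3 − 200 → 7908
End of period: [6662, 4631, 7908, 7714, 4172]
[period 2]
Births: 4631 × 0.617 = 2857 ; 7908 × 0.183 = 1447 ⇒ total 4304
Band 2: 6662 × 0.981 = 6535
Band 3: 4631 × 0.971 = 4497
Band 4: 7908 × 0.935 = 7394
Band 5: 7714 × 0.967 + 4172 × 0.388 = 7459 + 1619 = 9078
Net migration: Band 2 + 560 → 7095; Band 3 − 200 → 4297
End of period: [4304, 7095, 4297, 7394, 9078]
Scenario B total after 2 periods: 32168
Difference B − A = 32168 − 30886 = 1282

1282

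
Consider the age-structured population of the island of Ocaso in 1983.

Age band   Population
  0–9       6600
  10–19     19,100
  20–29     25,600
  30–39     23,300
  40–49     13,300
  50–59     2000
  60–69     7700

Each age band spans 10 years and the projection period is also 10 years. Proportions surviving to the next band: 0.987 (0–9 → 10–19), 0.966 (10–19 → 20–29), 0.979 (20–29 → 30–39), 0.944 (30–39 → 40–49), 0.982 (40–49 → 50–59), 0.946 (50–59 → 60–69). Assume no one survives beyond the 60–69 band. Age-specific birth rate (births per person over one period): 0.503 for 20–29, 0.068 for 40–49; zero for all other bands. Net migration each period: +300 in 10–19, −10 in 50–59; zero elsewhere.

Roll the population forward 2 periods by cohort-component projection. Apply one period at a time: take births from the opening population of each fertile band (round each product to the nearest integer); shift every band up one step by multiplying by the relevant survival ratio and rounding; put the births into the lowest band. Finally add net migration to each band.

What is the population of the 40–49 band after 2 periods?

— Period 1 —
Births: 25600 × 0.503 = 12877, 13300 × 0.068 = 904 → total 13781
10–19: 6600 × 0.987 = 6514
20–29: 19100 × 0.966 = 18451
30–39: 25600 × 0.979 = 25062
40–49: 23300 × 0.944 = 21995
50–59: 13300 × 0.982 = 13061
60–69: 2000 × 0.946 = 1892
Net migration: 10–19 + 300 → 6814; 50–59 − 10 → 13051
Giving 13781 / 6814 / 18451 / 25062 / 21995 / 13051 / 1892.
— Period 2 —
Births: 18451 × 0.503 = 9281, 21995 × 0.068 = 1496 → total 10777
10–19: 13781 × 0.987 = 13602
20–29: 6814 × 0.966 = 6582
30–39: 18451 × 0.979 = 18064
40–49: 25062 × 0.944 = 23659
50–59: 21995 × 0.982 = 21599
60–69: 13051 × 0.946 = 12346
Net migration: 10–19 + 300 → 13902; 50–59 − 10 → 21589
Giving 10777 / 13902 / 6582 / 18064 / 23659 / 21589 / 12346.

23659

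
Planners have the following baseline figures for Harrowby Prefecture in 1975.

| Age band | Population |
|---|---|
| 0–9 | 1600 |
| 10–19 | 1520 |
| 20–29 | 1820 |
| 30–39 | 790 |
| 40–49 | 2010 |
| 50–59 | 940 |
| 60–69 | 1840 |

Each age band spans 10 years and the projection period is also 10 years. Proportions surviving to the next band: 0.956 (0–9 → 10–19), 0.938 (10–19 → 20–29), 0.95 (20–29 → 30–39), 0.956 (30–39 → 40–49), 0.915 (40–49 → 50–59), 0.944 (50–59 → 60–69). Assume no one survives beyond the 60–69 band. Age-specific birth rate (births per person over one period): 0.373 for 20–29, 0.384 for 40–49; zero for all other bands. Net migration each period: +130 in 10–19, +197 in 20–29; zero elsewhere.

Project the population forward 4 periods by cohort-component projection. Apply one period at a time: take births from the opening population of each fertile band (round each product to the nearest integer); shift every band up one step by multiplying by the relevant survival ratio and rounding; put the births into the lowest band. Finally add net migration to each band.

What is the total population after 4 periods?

9562

[period 1]
Births: 1820 × 0.373 = 679, 2010 × 0.384 = 772 → 1451
10–19: 1600 × 0.956 = 1530
20–29: 1520 × 0.938 = 1426
30–39: 1820 × 0.95 = 1729
40–49: 790 × 0.956 = 755
50–59: 2010 × 0.915 = 1839
60–69: 940 × 0.944 = 887
Net migration: 10–19 + 130 → 1660; 20–29 + 197 → 1623
End of period: [1451, 1660, 1623, 1729, 755, 1839, 887]
[period 2]
Births: 1623 × 0.373 = 605, 755 × 0.384 = 290 → 895
10–19: 1451 × 0.956 = 1387
20–29: 1660 × 0.938 = 1557
30–39: 1623 × 0.95 = 1542
40–49: 1729 × 0.956 = 1653
50–59: 755 × 0.915 = 691
60–69: 1839 × 0.944 = 1736
Net migration: 10–19 + 130 → 1517; 20–29 + 197 → 1754
End of period: [895, 1517, 1754, 1542, 1653, 691, 1736]
[period 3]
Births: 1754 × 0.373 = 654, 1653 × 0.384 = 635 → 1289
10–19: 895 × 0.956 = 856
20–29: 1517 × 0.938 = 1423
30–39: 1754 × 0.95 = 1666
40–49: 1542 × 0.956 = 1474
50–59: 1653 × 0.915 = 1512
60–69: 691 × 0.944 = 652
Net migration: 10–19 + 130 → 986; 20–29 + 197 → 1620
End of period: [1289, 986, 1620, 1666, 1474, 1512, 652]
[period 4]
Births: 1620 × 0.373 = 604, 1474 × 0.384 = 566 → 1170
10–19: 1289 × 0.956 = 1232
20–29: 986 × 0.938 = 925
30–39: 1620 × 0.95 = 1539
40–49: 1666 × 0.956 = 1593
50–59: 1474 × 0.915 = 1349
60–69: 1512 × 0.944 = 1427
Net migration: 10–19 + 130 → 1362; 20–29 + 197 → 1122
End of period: [1170, 1362, 1122, 1539, 1593, 1349, 1427]
Total after period 4: 1170 + 1362 + 1122 + 1539 + 1593 + 1349 + 1427 = 9562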